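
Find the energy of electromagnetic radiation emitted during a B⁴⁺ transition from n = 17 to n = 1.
338.96554 eV

The energy levels are E_n = -13.6057 Z² eV / n².

Energy at n = 17: E_17 = -13.6057 × 5² / 17² = -1.17696367 eV
Energy at n = 1: E_1 = -13.6057 × 5² / 1² = -340.14250000 eV

For emission (electron falling to lower state), the photon energy is:
E_photon = E_17 - E_1 = |-1.17696367 - (-340.14250000)|
E_photon = 338.96554 eV

This energy is carried away by the emitted photon.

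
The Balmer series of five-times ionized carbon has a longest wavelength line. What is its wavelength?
18.23 nm

The longest wavelength corresponds to the smallest energy transition in the series.
The Balmer series has all transitions ending at n_f = 2.

For C⁵⁺ (Z = 6), the first line (α-line) is the jump from n = 3 to n = 2:
E_3 = -13.6057 × 6² / 3² = -54.4228 eV
E_2 = -13.6057 × 6² / 2² = -122.4513 eV
ΔE = E_3 - E_2 = 68.0285 eV

λ = hc/E = 1239.84 eV·nm / 68.0285 eV
λ = 18.23 nm

This is the α-line of the Balmer series in C⁵⁺.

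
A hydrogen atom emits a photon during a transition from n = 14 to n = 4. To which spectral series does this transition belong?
Brackett series

The spectral series in hydrogen are named based on the final (lower) energy level:
- Lyman series: n_final = 1 (ultraviolet)
- Balmer series: n_final = 2 (visible/near-UV)
- Paschen series: n_final = 3 (infrared)
- Brackett series: n_final = 4 (infrared)
- Pfund series: n_final = 5 (far infrared)

Since this transition ends at n = 4, it belongs to the Brackett series.

For reference, this 14 → 4 line has photon energy
ΔE = 13.6057 eV × (1/4² - 1/14²) = 0.78093941327 eV,
corresponding to wavelength λ = hc/ΔE = 1239.84 eV·nm / 0.78093941327 eV = 1587.62636 nm in the infrared region.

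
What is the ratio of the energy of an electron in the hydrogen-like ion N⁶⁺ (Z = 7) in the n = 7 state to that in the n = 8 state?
1.30612

Using E_n = -13.6057 Z² / n² eV with Z = 7:

E_7 = -13.6057 × 7² / 7² = -666.6793 / 49 = -13.60570000000 eV
E_8 = -13.6057 × 7² / 8² = -666.6793 / 64 = -10.41686406250 eV

The ratio is:
E_7/E_8 = (-13.60570000000) / (-10.41686406250)
E_7/E_8 = (-666.6793/49) / (-666.6793/64)
E_7/E_8 = 64/49
E_7/E_8 = 1.30612
(Note: the Z² factors cancel in the ratio.)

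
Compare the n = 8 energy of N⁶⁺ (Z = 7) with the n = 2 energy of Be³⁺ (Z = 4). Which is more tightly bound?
Be³⁺ at n = 2 (E = -54.4228 eV)

Using E_n = -13.6057 Z² / n² eV:

N⁶⁺ (Z = 7) at n = 8:
E = -13.6057 × 7² / 8² = -13.6057 × 49 / 64 = -10.4168641 eV

Be³⁺ (Z = 4) at n = 2:
E = -13.6057 × 4² / 2² = -13.6057 × 16 / 4 = -54.4228000 eV

Since -54.4228000 eV < -10.4168641 eV,
Be³⁺ at n = 2 is more tightly bound (requires more energy to ionize).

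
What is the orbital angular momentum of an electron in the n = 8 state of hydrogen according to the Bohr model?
8.43657e-34 J·s (or 8ℏ)

In the Bohr model, angular momentum is quantized:
L = nℏ

where ℏ = h/(2π) = 1.0545718e-34 J·s

For n = 8:
L = 8 × 1.0545718e-34 J·s
L = 8.43657e-34 J·s

This can also be written as L = 8ℏ.
The angular momentum is an integer multiple of the reduced Planck constant.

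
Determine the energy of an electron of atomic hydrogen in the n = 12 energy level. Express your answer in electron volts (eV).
-0.094484 eV

The energy levels of a hydrogen-like atom are given by:
E_n = -13.6057 eV / n²

For n = 12:
E_12 = -13.6057 eV / 12²
E_12 = -13.6057 eV / 144
E_12 = -0.094484 eV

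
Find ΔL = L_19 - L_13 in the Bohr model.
6.3274e-34 J·s (or 6ℏ)

In the Bohr model, L_n = nℏ where ℏ = 1.054572e-34 J·s.

L_19 = 19ℏ = 2.003687e-33 J·s
L_13 = 13ℏ = 1.370944e-33 J·s

ΔL = L_19 - L_13 = (19 - 13)ℏ = 6ℏ
ΔL = 6 × 1.054572e-34 J·s = 6.3274e-34 J·s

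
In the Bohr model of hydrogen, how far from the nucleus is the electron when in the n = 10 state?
5.29177 nm (or 52.91772 Å)

The Bohr radius formula is:
r_n = n² a₀ / Z

where a₀ = 0.05291772 nm is the Bohr radius.

For H (Z = 1) at n = 10:
r_10 = 10² × 0.05291772 nm / 1
r_10 = 100 × 0.05291772 nm / 1
r_10 = 5.291772 nm / 1
r_10 = 5.29177 nm

The electron orbits at approximately 5.29177 nm from the nucleus.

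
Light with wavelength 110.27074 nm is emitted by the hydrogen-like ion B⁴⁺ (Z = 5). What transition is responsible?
n = 12 → n = 5

First, find the photon energy from the wavelength (hc = 1239.84 eV·nm):
E = hc/λ = 1239.84 eV·nm / 110.27074 nm = 11.243599 eV

The energy levels of B⁴⁺ satisfy E_n = -13.6057 × 5² / n² eV, so an emission n_i → n_f releases
ΔE = 13.6057 × 5² × (1/n_f² − 1/n_i²) eV.

Setting ΔE equal to the photon energy:
1/n_f² − 1/n_i² = 11.243599 / (13.6057 × 5²) = 0.033055555

Since 1/n_i² must be positive, we need 1/n_f² > 0.033055555, i.e. n_f ≤ 5. For each allowed n_f, solve n_i = (1/n_f² − 0.033055555)^(−1/2) and check whether it is a whole number:
  n_f = 1: 1/n_i² = 1.000000000 − 0.033055555 = 0.966944445 → n_i = 1.017  (not an integer) ✗
  n_f = 2: 1/n_i² = 0.250000000 − 0.033055555 = 0.216944445 → n_i = 2.147  (not an integer) ✗
  n_f = 3: 1/n_i² = 0.111111111 − 0.033055555 = 0.078055556 → n_i = 3.579  (not an integer) ✗
  n_f = 4: 1/n_i² = 0.062500000 − 0.033055555 = 0.029444445 → n_i = 5.828  (not an integer) ✗
  n_f = 5: 1/n_i² = 0.040000000 − 0.033055555 = 0.006944445 → n_i = 12.000  → integer, n_i = 12 ✓

Only n_f = 5 gives an integer upper level, n_i = 12.

The transition is from n = 12 to n = 5 (emission).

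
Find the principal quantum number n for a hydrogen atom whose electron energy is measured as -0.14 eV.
n = 10

The exact energy levels follow E_n = -13.6057 eV / n².

The measured value (-0.14 eV) is reported to only 2 significant figures, so we must test candidate n values and see which one matches to that precision.

Candidate energies:
  n = 8:  E = -13.6057/8² = -0.21259 eV
  n = 9:  E = -13.6057/9² = -0.16797 eV
  n = 10:  E = -13.6057/10² = -0.13606 eV  ← matches
  n = 11:  E = -13.6057/11² = -0.11244 eV
  n = 12:  E = -13.6057/12² = -0.09448 eV

Checking against the measurement of -0.14 eV (2 sig figs), only n = 10 agrees:
E_10 = -0.13606 eV, which rounds to -0.14 eV ✓

Therefore n = 10.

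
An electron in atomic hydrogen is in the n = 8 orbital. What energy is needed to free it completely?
0.21 eV

The ionization energy is the energy needed to remove the electron completely (n → ∞).

For hydrogen, E_n = -13.6057 eV / n².

At n = 8: E_8 = -13.6057 / 8² = -0.21259 eV
At n = ∞: E_∞ = 0 eV

Ionization energy = E_∞ - E_8 = 0 - (-0.21259) = 0.21259 eV
Ionization energy ≈ 0.21 eV

This is also called the binding energy of the electron in state n = 8.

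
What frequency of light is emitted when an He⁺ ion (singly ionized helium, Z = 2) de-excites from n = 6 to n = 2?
2.9243e+15 Hz

First, find the transition energy:
E_6 = -13.6057 × 2² / 6² = -1.51174444 eV
E_2 = -13.6057 × 2² / 2² = -13.60570000 eV
|ΔE| = |E_2 - E_6| = 12.09395556 eV

Convert to Joules: E = 12.09395556 eV × (1.602177 × 10⁻¹⁹ J/eV) = 1.937666e-18 J

Using E = hf:
f = E/h = 1.937666e-18 J / (6.62607 × 10⁻³⁴ J·s)
f = 2.9243e+15 Hz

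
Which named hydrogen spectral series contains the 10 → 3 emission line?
Paschen series

The spectral series in hydrogen are named based on the final (lower) energy level:
- Lyman series: n_final = 1 (ultraviolet)
- Balmer series: n_final = 2 (visible/near-UV)
- Paschen series: n_final = 3 (infrared)
- Brackett series: n_final = 4 (infrared)
- Pfund series: n_final = 5 (far infrared)

Since this transition ends at n = 3, it belongs to the Paschen series.

For reference, this 10 → 3 line has photon energy
ΔE = 13.6057 eV × (1/3² - 1/10²) = 1.375687 eV,
corresponding to wavelength λ = hc/ΔE = 1239.84 eV·nm / 1.375687 eV = 901.25 nm in the infrared region.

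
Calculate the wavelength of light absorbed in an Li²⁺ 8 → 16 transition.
864.01 nm

First, find the transition energy using E_n = -13.6057 Z² / n² eV:
E_8 = -13.6057 × 3² / 8² = -1.913302 eV
E_16 = -13.6057 × 3² / 16² = -0.478325 eV

Photon energy: |ΔE| = |E_16 - E_8| = 1.434977 eV

Convert to wavelength using E = hc/λ with hc = 1239.84 eV·nm:
λ = hc/E = 1239.84 eV·nm / 1.434977 eV
λ = 864.01 nm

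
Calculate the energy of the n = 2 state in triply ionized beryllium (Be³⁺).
-54.422800 eV

For hydrogen-like ions, the energy levels scale with Z²:
E_n = -13.6057 Z² / n² eV

For Be³⁺ (Z = 4) at n = 2:
E_2 = -13.6057 × 4² / 2²
E_2 = -13.6057 × 16 / 4
E_2 = -217.6912 / 4
E_2 = -54.422800 eV

The energy is 16 times more negative than hydrogen at the same n due to the stronger nuclear charge.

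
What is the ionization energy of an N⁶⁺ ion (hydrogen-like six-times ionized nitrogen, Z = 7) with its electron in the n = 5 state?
26.67 eV

The ionization energy is the energy needed to remove the electron completely (n → ∞).

For a hydrogen-like ion with Z = 7, E_n = -13.6057 Z² / n² eV.

At n = 5: E_5 = -13.6057 × 7² / 5² = -26.66717 eV
At n = ∞: E_∞ = 0 eV

Ionization energy = E_∞ - E_5 = 0 - (-26.66717) = 26.66717 eV
Ionization energy ≈ 26.67 eV

This is also called the binding energy of the electron in state n = 5.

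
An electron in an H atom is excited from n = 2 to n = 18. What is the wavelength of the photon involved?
369.0624 nm

First, find the transition energy using E_n = -13.6057 / n² eV:
E_2 = -13.6057 / 2² = -3.40142500 eV
E_18 = -13.6057 / 18² = -0.04199290 eV

Photon energy: |ΔE| = |E_18 - E_2| = 3.35943210 eV

Convert to wavelength using E = hc/λ with hc = 1239.84 eV·nm:
λ = hc/E = 1239.84 eV·nm / 3.35943210 eV
λ = 369.0624 nm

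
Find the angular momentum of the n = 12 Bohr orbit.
1.265e-33 J·s (or 12ℏ)

In the Bohr model, angular momentum is quantized:
L = nℏ

where ℏ = h/(2π) = 1.05457e-34 J·s

For n = 12:
L = 12 × 1.05457e-34 J·s
L = 1.265e-33 J·s

This can also be written as L = 12ℏ.
The angular momentum is an integer multiple of the reduced Planck constant.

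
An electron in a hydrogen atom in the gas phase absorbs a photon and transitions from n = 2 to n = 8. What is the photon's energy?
3.189 eV

The energy levels of a hydrogen-like atom are E_n = -13.6057 eV / n².

Energy at n = 2: E_2 = -13.6057 / 2² = -3.401425 eV
Energy at n = 8: E_8 = -13.6057 / 8² = -0.212589 eV

The excitation energy is the difference:
ΔE = E_8 - E_2
ΔE = -0.212589 - (-3.401425)
ΔE = 3.189 eV

Since this is positive, energy must be absorbed (photon absorption).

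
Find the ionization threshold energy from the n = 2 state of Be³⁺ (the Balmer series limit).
54.42 eV

The series limit corresponds to the transition from n = ∞ to n = 2.
This is the highest energy (shortest wavelength) transition in the Balmer series.

E_∞ = 0 eV
E_2 = -13.6057 × 4² / 2² = -54.42 eV

Energy at series limit:
ΔE = E_∞ - E_2 = 0 - (-54.42) = 54.42 eV

This energy equals the ionization energy from the n = 2 state of Be³⁺.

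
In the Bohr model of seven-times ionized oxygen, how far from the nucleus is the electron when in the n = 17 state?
1.9117 nm (or 19.1165 Å)

The Bohr radius formula is:
r_n = n² a₀ / Z

where a₀ = 0.0529177 nm is the Bohr radius.

For O⁷⁺ (Z = 8) at n = 17:
r_17 = 17² × 0.0529177 nm / 8
r_17 = 289 × 0.0529177 nm / 8
r_17 = 15.29322 nm / 8
r_17 = 1.9117 nm

The electron orbits at approximately 1.9117 nm from the nucleus.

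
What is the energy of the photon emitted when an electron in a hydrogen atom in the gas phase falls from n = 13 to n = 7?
0.197160 eV

The energy levels are E_n = -13.6057 eV / n².

Energy at n = 13: E_13 = -13.6057 / 13² = -0.080507101 eV
Energy at n = 7: E_7 = -13.6057 / 7² = -0.277667347 eV

For emission (electron falling to lower state), the photon energy is:
E_photon = E_13 - E_7 = |-0.080507101 - (-0.277667347)|
E_photon = 0.197160 eV

This energy is carried away by the emitted photon.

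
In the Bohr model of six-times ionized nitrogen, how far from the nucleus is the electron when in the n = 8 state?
0.483819 nm (or 4.838192 Å)

The Bohr radius formula is:
r_n = n² a₀ / Z

where a₀ = 0.052917721 nm is the Bohr radius.

For N⁶⁺ (Z = 7) at n = 8:
r_8 = 8² × 0.052917721 nm / 7
r_8 = 64 × 0.052917721 nm / 7
r_8 = 3.3867341 nm / 7
r_8 = 0.483819 nm

The electron orbits at approximately 0.483819 nm from the nucleus.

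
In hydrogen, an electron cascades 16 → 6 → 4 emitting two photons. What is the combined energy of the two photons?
0.7972 eV

The energy levels of hydrogen are E_n = -13.6057 / n² eV.

First transition (16 → 6):
ΔE₁ = |E_6 - E_16|
ΔE₁ = |-0.3779361111 - (-0.0531472656)| = 0.3247888 eV

Second transition (6 → 4):
ΔE₂ = |E_4 - E_6|
ΔE₂ = |-0.8503562500 - (-0.3779361111)| = 0.4724201 eV

Total energy released:
E_total = ΔE₁ + ΔE₂ = 0.3247888 + 0.4724201 = 0.7972 eV

Note: This equals the direct transition 16 → 4: 0.7972 eV ✓
Energy is conserved regardless of the path taken.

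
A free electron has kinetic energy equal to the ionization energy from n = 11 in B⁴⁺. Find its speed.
9.94406e+05 m/s (or 0.331698% of c)

The binding energy at n = 11 for B⁴⁺ is:
E_11 = -13.6057 × 5²/11² = -2.81109504 eV
|E_11| = 2.81109504 eV

Convert to Joules:
KE = 2.81109504 eV × (1.602177 × 10⁻¹⁹ J/eV) = 4.5038718e-19 J

Using KE = ½mv²:
v = √(2·KE/m_e)
v = √(2 × 4.5038718e-19 J / 9.10938 × 10⁻³¹ kg)
v = 9.94406e+05 m/s

This is approximately 0.331698% the speed of light.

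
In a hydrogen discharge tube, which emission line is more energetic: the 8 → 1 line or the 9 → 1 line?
9 → 1

Calculate the energy for each transition:

Transition 8 → 1:
ΔE₁ = |E_1 - E_8| = |-13.6057/1² - (-13.6057/8²)|
ΔE₁ = |-13.6057000000 - (-0.2125890625)| = 13.3931109 eV

Transition 9 → 1:
ΔE₂ = |E_1 - E_9| = |-13.6057/1² - (-13.6057/9²)|
ΔE₂ = |-13.6057000000 - (-0.1679716049)| = 13.4377284 eV

Since 13.4377284 eV > 13.3931109 eV, the transition 9 → 1 emits the more energetic photon.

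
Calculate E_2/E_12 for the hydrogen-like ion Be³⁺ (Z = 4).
36.000000

Using E_n = -13.6057 Z² / n² eV with Z = 4:

E_2 = -13.6057 × 4² / 2² = -217.6912 / 4 = -54.422800000000 eV
E_12 = -13.6057 × 4² / 12² = -217.6912 / 144 = -1.511744444444 eV

The ratio is:
E_2/E_12 = (-54.422800000000) / (-1.511744444444)
E_2/E_12 = (-217.6912/4) / (-217.6912/144)
E_2/E_12 = 144/4
E_2/E_12 = 36.000000
(Note: the Z² factors cancel in the ratio.)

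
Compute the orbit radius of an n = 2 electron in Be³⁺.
0.0529 nm (or 0.5292 Å)

The Bohr radius formula is:
r_n = n² a₀ / Z

where a₀ = 0.0529177 nm is the Bohr radius.

For Be³⁺ (Z = 4) at n = 2:
r_2 = 2² × 0.0529177 nm / 4
r_2 = 4 × 0.0529177 nm / 4
r_2 = 0.21167 nm / 4
r_2 = 0.0529 nm

The electron orbits at approximately 0.0529 nm from the nucleus.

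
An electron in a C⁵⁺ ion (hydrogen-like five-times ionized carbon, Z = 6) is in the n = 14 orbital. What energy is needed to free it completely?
2.499 eV

The ionization energy is the energy needed to remove the electron completely (n → ∞).

For a hydrogen-like ion with Z = 6, E_n = -13.6057 Z² / n² eV.

At n = 14: E_14 = -13.6057 × 6² / 14² = -2.499006 eV
At n = ∞: E_∞ = 0 eV

Ionization energy = E_∞ - E_14 = 0 - (-2.499006) = 2.499006 eV
Ionization energy ≈ 2.499 eV

This is also called the binding energy of the electron in state n = 14.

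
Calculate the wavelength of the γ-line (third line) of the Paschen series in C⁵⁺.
30.375504 nm

The lines of a series are numbered from the longest wavelength (smallest ΔE) outward; the third line is the transition from n = n_f + 3 to n_f.
The Paschen series has all transitions ending at n_f = 3.

For C⁵⁺ (Z = 6), the third line (γ-line) is the jump from n = 6 to n = 3:
E_6 = -13.6057 × 6² / 6² = -13.60570000 eV
E_3 = -13.6057 × 6² / 3² = -54.42280000 eV
ΔE = E_6 - E_3 = 40.81710000 eV

λ = hc/E = 1239.84 eV·nm / 40.81710000 eV
λ = 30.375504 nm

This is the γ-line of the Paschen series in C⁵⁺.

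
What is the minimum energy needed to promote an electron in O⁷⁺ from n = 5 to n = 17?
31.818 eV

The energy levels of a hydrogen-like atom are E_n = -13.6057 Z² eV / n².

Energy at n = 5: E_5 = -13.6057 × 8² / 5² = -34.830592 eV
Energy at n = 17: E_17 = -13.6057 × 8² / 17² = -3.013027 eV

The excitation energy is the difference:
ΔE = E_17 - E_5
ΔE = -3.013027 - (-34.830592)
ΔE = 31.818 eV

Since this is positive, energy must be absorbed (photon absorption).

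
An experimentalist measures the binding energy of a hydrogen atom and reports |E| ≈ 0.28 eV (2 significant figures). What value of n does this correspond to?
n = 7

The exact energy levels follow E_n = -13.6057 eV / n².

The measured value (-0.28 eV) is reported to only 2 significant figures, so we must test candidate n values and see which one matches to that precision.

Candidate energies:
  n = 5:  E = -13.6057/5² = -0.54423 eV
  n = 6:  E = -13.6057/6² = -0.37794 eV
  n = 7:  E = -13.6057/7² = -0.27767 eV  ← matches
  n = 8:  E = -13.6057/8² = -0.21259 eV
  n = 9:  E = -13.6057/9² = -0.16797 eV

Checking against the measurement of -0.28 eV (2 sig figs), only n = 7 agrees:
E_7 = -0.27767 eV, which rounds to -0.28 eV ✓

Therefore n = 7.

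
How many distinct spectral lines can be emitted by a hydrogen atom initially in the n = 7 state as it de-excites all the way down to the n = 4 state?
6

The electron can occupy levels n = 4, 5, ..., 7 during de-excitation — that is m = 7 - 4 + 1 = 4 distinct levels.

The number of distinct spectral lines equals the number of ways to choose 2 of these m levels (each pair gives one possible emission transition):

Number of lines = m(m-1)/2 = 4×3/2 = 6

These correspond to all possible transitions between the 4 levels:
7 → 6, 7 → 5, 7 → 4, 6 → 5, 6 → 4, 5 → 4

Each transition produces a photon with a unique energy (and thus wavelength). This count does not depend on Z.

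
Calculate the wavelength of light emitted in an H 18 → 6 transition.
3690.6238 nm

First, find the transition energy using E_n = -13.6057 / n² eV:
E_18 = -13.6057 / 18² = -0.0419929012 eV
E_6 = -13.6057 / 6² = -0.3779361111 eV

Photon energy: |ΔE| = |E_6 - E_18| = 0.3359432099 eV

Convert to wavelength using E = hc/λ with hc = 1239.84 eV·nm:
λ = hc/E = 1239.84 eV·nm / 0.3359432099 eV
λ = 3690.6238 nm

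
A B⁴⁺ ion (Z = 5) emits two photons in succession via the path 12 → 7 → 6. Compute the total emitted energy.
7.08630 eV

The energy levels of B⁴⁺ are E_n = -13.6057 × 5² / n² eV.

First transition (12 → 7):
ΔE₁ = |E_7 - E_12|
ΔE₁ = |-6.94168367347 - (-2.36210069444)| = 4.57958298 eV

Second transition (7 → 6):
ΔE₂ = |E_6 - E_7|
ΔE₂ = |-9.44840277778 - (-6.94168367347)| = 2.50671910 eV

Total energy released:
E_total = ΔE₁ + ΔE₂ = 4.57958298 + 2.50671910 = 7.08630 eV

Note: This equals the direct transition 12 → 6: 7.08630 eV ✓
Energy is conserved regardless of the path taken.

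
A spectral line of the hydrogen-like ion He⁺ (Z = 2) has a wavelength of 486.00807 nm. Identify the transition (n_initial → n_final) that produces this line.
n = 8 → n = 4

First, find the photon energy from the wavelength (hc = 1239.84 eV·nm):
E = hc/λ = 1239.84 eV·nm / 486.00807 nm = 2.5510688 eV

The energy levels of He⁺ satisfy E_n = -13.6057 × 2² / n² eV, so an emission n_i → n_f releases
ΔE = 13.6057 × 2² × (1/n_f² − 1/n_i²) eV.

Setting ΔE equal to the photon energy:
1/n_f² − 1/n_i² = 2.5510688 / (13.6057 × 2²) = 0.046875001

Since 1/n_i² must be positive, we need 1/n_f² > 0.046875001, i.e. n_f ≤ 4. For each allowed n_f, solve n_i = (1/n_f² − 0.046875001)^(−1/2) and check whether it is a whole number:
  n_f = 1: 1/n_i² = 1.000000000 − 0.046875001 = 0.953124999 → n_i = 1.024  (not an integer) ✗
  n_f = 2: 1/n_i² = 0.250000000 − 0.046875001 = 0.203124999 → n_i = 2.219  (not an integer) ✗
  n_f = 3: 1/n_i² = 0.111111111 − 0.046875001 = 0.064236110 → n_i = 3.946  (not an integer) ✗
  n_f = 4: 1/n_i² = 0.062500000 − 0.046875001 = 0.015624999 → n_i = 8.000  → integer, n_i = 8 ✓

Only n_f = 4 gives an integer upper level, n_i = 8.

The transition is from n = 8 to n = 4 (emission).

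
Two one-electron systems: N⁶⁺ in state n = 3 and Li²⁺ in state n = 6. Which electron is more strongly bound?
N⁶⁺ at n = 3 (E = -74.075 eV)

Using E_n = -13.6057 Z² / n² eV:

N⁶⁺ (Z = 7) at n = 3:
E = -13.6057 × 7² / 3² = -13.6057 × 49 / 9 = -74.075478 eV

Li²⁺ (Z = 3) at n = 6:
E = -13.6057 × 3² / 6² = -13.6057 × 9 / 36 = -3.401425 eV

Since -74.075478 eV < -3.401425 eV,
N⁶⁺ at n = 3 is more tightly bound (requires more energy to ionize).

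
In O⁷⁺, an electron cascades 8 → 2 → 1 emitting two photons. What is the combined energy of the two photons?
857.1591 eV

The energy levels of O⁷⁺ are E_n = -13.6057 × 8² / n² eV.

First transition (8 → 2):
ΔE₁ = |E_2 - E_8|
ΔE₁ = |-217.6912000000 - (-13.6057000000)| = 204.0855000 eV

Second transition (2 → 1):
ΔE₂ = |E_1 - E_2|
ΔE₂ = |-870.7648000000 - (-217.6912000000)| = 653.0736000 eV

Total energy released:
E_total = ΔE₁ + ΔE₂ = 204.0855000 + 653.0736000 = 857.1591 eV

Note: This equals the direct transition 8 → 1: 857.1591 eV ✓
Energy is conserved regardless of the path taken.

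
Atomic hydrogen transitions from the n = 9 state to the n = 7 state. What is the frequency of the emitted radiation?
2.652e+13 Hz

First, find the transition energy:
E_9 = -13.6057 / 9² = -0.1679716 eV
E_7 = -13.6057 / 7² = -0.2776673 eV
|ΔE| = |E_7 - E_9| = 0.1096957 eV

Convert to Joules: E = 0.1096957 eV × (1.602177 × 10⁻¹⁹ J/eV) = 1.75752e-20 J

Using E = hf:
f = E/h = 1.75752e-20 J / (6.62607 × 10⁻³⁴ J·s)
f = 2.652e+13 Hz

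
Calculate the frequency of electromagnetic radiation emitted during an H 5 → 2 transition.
6.90867e+14 Hz

First, find the transition energy:
E_5 = -13.6057 / 5² = -0.54422800 eV
E_2 = -13.6057 / 2² = -3.40142500 eV
|ΔE| = |E_2 - E_5| = 2.85719700 eV

Convert to Joules: E = 2.85719700 eV × (1.602177 × 10⁻¹⁹ J/eV) = 4.5777353e-19 J

Using E = hf:
f = E/h = 4.5777353e-19 J / (6.62607 × 10⁻³⁴ J·s)
f = 6.90867e+14 Hz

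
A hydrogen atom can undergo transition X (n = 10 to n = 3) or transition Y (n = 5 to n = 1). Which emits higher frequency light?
5 → 1

Calculate the energy for each transition:

Transition 10 → 3:
ΔE₁ = |E_3 - E_10| = |-13.6057/3² - (-13.6057/10²)|
ΔE₁ = |-1.511744444 - (-0.136057000)| = 1.375687 eV

Transition 5 → 1:
ΔE₂ = |E_1 - E_5| = |-13.6057/1² - (-13.6057/5²)|
ΔE₂ = |-13.605700000 - (-0.544228000)| = 13.061472 eV

Since 13.061472 eV > 1.375687 eV, the transition 5 → 1 emits the more energetic photon.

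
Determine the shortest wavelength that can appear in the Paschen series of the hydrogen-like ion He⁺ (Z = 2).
205.034655 nm

The series limit corresponds to the transition from n = ∞ to n = 3.
This is the highest energy (shortest wavelength) transition in the Paschen series.

E_∞ = 0 eV
E_3 = -13.6057 × 2² / 3² = -6.0469777778 eV

Energy at series limit:
ΔE = E_∞ - E_3 = 0 - (-6.0469777778) = 6.0469777778 eV
λ = hc/E = 1239.84 eV·nm / 6.0469777778 eV = 205.034655 nm

This energy equals the ionization energy from the n = 3 state of He⁺.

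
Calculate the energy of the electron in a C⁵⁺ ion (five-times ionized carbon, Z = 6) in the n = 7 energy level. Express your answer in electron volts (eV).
-9.996024 eV

The energy levels of a hydrogen-like atom are given by:
E_n = -13.6057 Z² / n² eV  (with Z = 6 for C⁵⁺)

For n = 7:
E_7 = -13.6057 × 6² / 7²
E_7 = -13.6057 × 36 / 49
E_7 = -9.996024 eV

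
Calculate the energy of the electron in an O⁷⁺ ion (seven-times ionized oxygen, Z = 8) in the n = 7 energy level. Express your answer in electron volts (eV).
-17.77071 eV

The energy levels of a hydrogen-like atom are given by:
E_n = -13.6057 Z² / n² eV  (with Z = 8 for O⁷⁺)

For n = 7:
E_7 = -13.6057 × 8² / 7²
E_7 = -13.6057 × 64 / 49
E_7 = -17.77071 eV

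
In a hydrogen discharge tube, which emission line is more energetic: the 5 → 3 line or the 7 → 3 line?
7 → 3

Calculate the energy for each transition:

Transition 5 → 3:
ΔE₁ = |E_3 - E_5| = |-13.6057/3² - (-13.6057/5²)|
ΔE₁ = |-1.51174444444 - (-0.54422800000)| = 0.96751644 eV

Transition 7 → 3:
ΔE₂ = |E_3 - E_7| = |-13.6057/3² - (-13.6057/7²)|
ΔE₂ = |-1.51174444444 - (-0.27766734694)| = 1.23407710 eV

Since 1.23407710 eV > 0.96751644 eV, the transition 7 → 3 emits the more energetic photon.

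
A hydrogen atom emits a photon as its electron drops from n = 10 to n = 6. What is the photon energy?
0.24 eV

The energy levels are E_n = -13.6057 eV / n².

Energy at n = 10: E_10 = -13.6057 / 10² = -0.13606 eV
Energy at n = 6: E_6 = -13.6057 / 6² = -0.37794 eV

For emission (electron falling to lower state), the photon energy is:
E_photon = E_10 - E_6 = |-0.13606 - (-0.37794)|
E_photon = 0.24 eV

This energy is carried away by the emitted photon.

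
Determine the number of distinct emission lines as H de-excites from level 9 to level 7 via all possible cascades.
3

The electron can occupy levels n = 7, 8, ..., 9 during de-excitation — that is m = 9 - 7 + 1 = 3 distinct levels.

The number of distinct spectral lines equals the number of ways to choose 2 of these m levels (each pair gives one possible emission transition):

Number of lines = m(m-1)/2 = 3×2/2 = 3

These correspond to all possible transitions between the 3 levels:
9 → 8, 9 → 7, 8 → 7

Each transition produces a photon with a unique energy (and thus wavelength). This count does not depend on Z.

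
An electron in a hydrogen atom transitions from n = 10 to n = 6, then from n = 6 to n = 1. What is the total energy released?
13.47 eV

The energy levels of hydrogen are E_n = -13.6057 / n² eV.

First transition (10 → 6):
ΔE₁ = |E_6 - E_10|
ΔE₁ = |-0.37793611 - (-0.13605700)| = 0.24188 eV

Second transition (6 → 1):
ΔE₂ = |E_1 - E_6|
ΔE₂ = |-13.60570000 - (-0.37793611)| = 13.22776 eV

Total energy released:
E_total = ΔE₁ + ΔE₂ = 0.24188 + 13.22776 = 13.47 eV

Note: This equals the direct transition 10 → 1: 13.47 eV ✓
Energy is conserved regardless of the path taken.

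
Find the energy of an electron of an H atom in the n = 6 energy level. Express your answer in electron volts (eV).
-0.38 eV

The energy levels of a hydrogen-like atom are given by:
E_n = -13.6057 eV / n²

For n = 6:
E_6 = -13.6057 eV / 6²
E_6 = -13.6057 eV / 36
E_6 = -0.38 eV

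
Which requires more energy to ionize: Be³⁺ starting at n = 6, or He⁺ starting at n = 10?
Be³⁺ at n = 6 (E = -6.047 eV)

Using E_n = -13.6057 Z² / n² eV:

Be³⁺ (Z = 4) at n = 6:
E = -13.6057 × 4² / 6² = -13.6057 × 16 / 36 = -6.046978 eV

He⁺ (Z = 2) at n = 10:
E = -13.6057 × 2² / 10² = -13.6057 × 4 / 100 = -0.544228 eV

Since -6.046978 eV < -0.544228 eV,
Be³⁺ at n = 6 is more tightly bound (requires more energy to ionize).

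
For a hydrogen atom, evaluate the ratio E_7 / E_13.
3.448980

Using E_n = -13.6057 Z² / n² eV with Z = 1:

E_7 = -13.6057 / 7² = -13.6057 / 49 = -0.277667346939 eV
E_13 = -13.6057 / 13² = -13.6057 / 169 = -0.080507100592 eV

The ratio is:
E_7/E_13 = (-0.277667346939) / (-0.080507100592)
E_7/E_13 = (-13.6057/49) / (-13.6057/169)
E_7/E_13 = 169/49
E_7/E_13 = 3.448980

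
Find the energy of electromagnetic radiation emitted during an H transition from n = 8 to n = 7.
0.0651 eV

The energy levels are E_n = -13.6057 eV / n².

Energy at n = 8: E_8 = -13.6057 / 8² = -0.2125891 eV
Energy at n = 7: E_7 = -13.6057 / 7² = -0.2776673 eV

For emission (electron falling to lower state), the photon energy is:
E_photon = E_8 - E_7 = |-0.2125891 - (-0.2776673)|
E_photon = 0.0651 eV

This energy is carried away by the emitted photon.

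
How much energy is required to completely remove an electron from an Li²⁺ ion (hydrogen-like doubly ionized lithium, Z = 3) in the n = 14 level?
0.62 eV

The ionization energy is the energy needed to remove the electron completely (n → ∞).

For a hydrogen-like ion with Z = 3, E_n = -13.6057 Z² / n² eV.

At n = 14: E_14 = -13.6057 × 3² / 14² = -0.62475 eV
At n = ∞: E_∞ = 0 eV

Ionization energy = E_∞ - E_14 = 0 - (-0.62475) = 0.62475 eV
Ionization energy ≈ 0.62 eV

This is also called the binding energy of the electron in state n = 14.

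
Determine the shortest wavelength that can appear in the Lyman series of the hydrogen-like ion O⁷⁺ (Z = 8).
1.42385 nm

The series limit corresponds to the transition from n = ∞ to n = 1.
This is the highest energy (shortest wavelength) transition in the Lyman series.

E_∞ = 0 eV
E_1 = -13.6057 × 8² / 1² = -870.7648000 eV

Energy at series limit:
ΔE = E_∞ - E_1 = 0 - (-870.7648000) = 870.7648000 eV
λ = hc/E = 1239.84 eV·nm / 870.7648000 eV = 1.42385 nm

This energy equals the ionization energy from the n = 1 state of O⁷⁺.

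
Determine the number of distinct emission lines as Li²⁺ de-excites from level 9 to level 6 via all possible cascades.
6

The electron can occupy levels n = 6, 7, ..., 9 during de-excitation — that is m = 9 - 6 + 1 = 4 distinct levels.

The number of distinct spectral lines equals the number of ways to choose 2 of these m levels (each pair gives one possible emission transition):

Number of lines = m(m-1)/2 = 4×3/2 = 6

These correspond to all possible transitions between the 4 levels:
9 → 8, 9 → 7, 9 → 6, 8 → 7, 8 → 6, 7 → 6

Each transition produces a photon with a unique energy (and thus wavelength). This count does not depend on Z.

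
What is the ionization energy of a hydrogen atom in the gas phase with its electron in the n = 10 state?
0.136 eV

The ionization energy is the energy needed to remove the electron completely (n → ∞).

For hydrogen, E_n = -13.6057 eV / n².

At n = 10: E_10 = -13.6057 / 10² = -0.136057 eV
At n = ∞: E_∞ = 0 eV

Ionization energy = E_∞ - E_10 = 0 - (-0.136057) = 0.136057 eV
Ionization energy ≈ 0.136 eV

This is also called the binding energy of the electron in state n = 10.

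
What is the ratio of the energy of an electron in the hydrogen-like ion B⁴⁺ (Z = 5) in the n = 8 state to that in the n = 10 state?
1.56250

Using E_n = -13.6057 Z² / n² eV with Z = 5:

E_8 = -13.6057 × 5² / 8² = -340.1425 / 64 = -5.31472656250 eV
E_10 = -13.6057 × 5² / 10² = -340.1425 / 100 = -3.40142500000 eV

The ratio is:
E_8/E_10 = (-5.31472656250) / (-3.40142500000)
E_8/E_10 = (-340.1425/64) / (-340.1425/100)
E_8/E_10 = 100/64
E_8/E_10 = 1.56250
(Note: the Z² factors cancel in the ratio.)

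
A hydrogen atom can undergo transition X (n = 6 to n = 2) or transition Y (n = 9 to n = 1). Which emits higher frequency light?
9 → 1

Calculate the energy for each transition:

Transition 6 → 2:
ΔE₁ = |E_2 - E_6| = |-13.6057/2² - (-13.6057/6²)|
ΔE₁ = |-3.40142500000 - (-0.37793611111)| = 3.02348889 eV

Transition 9 → 1:
ΔE₂ = |E_1 - E_9| = |-13.6057/1² - (-13.6057/9²)|
ΔE₂ = |-13.60570000000 - (-0.16797160494)| = 13.43772840 eV

Since 13.43772840 eV > 3.02348889 eV, the transition 9 → 1 emits the more energetic photon.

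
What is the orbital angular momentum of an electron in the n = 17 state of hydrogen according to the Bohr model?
1.7928e-33 J·s (or 17ℏ)

In the Bohr model, angular momentum is quantized:
L = nℏ

where ℏ = h/(2π) = 1.054572e-34 J·s

For n = 17:
L = 17 × 1.054572e-34 J·s
L = 1.7928e-33 J·s

This can also be written as L = 17ℏ.
The angular momentum is an integer multiple of the reduced Planck constant.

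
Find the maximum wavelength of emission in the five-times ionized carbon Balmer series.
18.225303 nm

The longest wavelength corresponds to the smallest energy transition in the series.
The Balmer series has all transitions ending at n_f = 2.

For C⁵⁺ (Z = 6), the first line (α-line) is the jump from n = 3 to n = 2:
E_3 = -13.6057 × 6² / 3² = -54.42280000 eV
E_2 = -13.6057 × 6² / 2² = -122.45130000 eV
ΔE = E_3 - E_2 = 68.02850000 eV

λ = hc/E = 1239.84 eV·nm / 68.02850000 eV
λ = 18.225303 nm

This is the α-line of the Balmer series in C⁵⁺.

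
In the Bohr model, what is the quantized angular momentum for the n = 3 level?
3.16372e-34 J·s (or 3ℏ)

In the Bohr model, angular momentum is quantized:
L = nℏ

where ℏ = h/(2π) = 1.0545718e-34 J·s

For n = 3:
L = 3 × 1.0545718e-34 J·s
L = 3.16372e-34 J·s

This can also be written as L = 3ℏ.
The angular momentum is an integer multiple of the reduced Planck constant.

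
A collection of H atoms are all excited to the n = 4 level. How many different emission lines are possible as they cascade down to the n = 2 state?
3

The electron can occupy levels n = 2, 3, ..., 4 during de-excitation — that is m = 4 - 2 + 1 = 3 distinct levels.

The number of distinct spectral lines equals the number of ways to choose 2 of these m levels (each pair gives one possible emission transition):

Number of lines = m(m-1)/2 = 3×2/2 = 3

These correspond to all possible transitions between the 3 levels:
4 → 3, 4 → 2, 3 → 2

Each transition produces a photon with a unique energy (and thus wavelength). This count does not depend on Z.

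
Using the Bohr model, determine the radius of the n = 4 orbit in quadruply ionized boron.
0.16934 nm (or 1.69337 Å)

The Bohr radius formula is:
r_n = n² a₀ / Z

where a₀ = 0.05291772 nm is the Bohr radius.

For B⁴⁺ (Z = 5) at n = 4:
r_4 = 4² × 0.05291772 nm / 5
r_4 = 16 × 0.05291772 nm / 5
r_4 = 0.846684 nm / 5
r_4 = 0.16934 nm

The electron orbits at approximately 0.16934 nm from the nucleus.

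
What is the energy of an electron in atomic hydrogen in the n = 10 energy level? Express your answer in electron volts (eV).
-0.1361 eV

The energy levels of a hydrogen-like atom are given by:
E_n = -13.6057 eV / n²

For n = 10:
E_10 = -13.6057 eV / 10²
E_10 = -13.6057 eV / 100
E_10 = -0.1361 eV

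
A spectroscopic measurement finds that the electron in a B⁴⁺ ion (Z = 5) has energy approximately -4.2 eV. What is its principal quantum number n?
n = 9

The exact energy levels follow E_n = -13.6057 Z² / n² eV with Z = 5.

The measured value (-4.2 eV) is reported to only 2 significant figures, so we must test candidate n values and see which one matches to that precision.

Candidate energies:
  n = 7:  E = -13.6057 × 5² / 7² = -6.94168 eV
  n = 8:  E = -13.6057 × 5² / 8² = -5.31473 eV
  n = 9:  E = -13.6057 × 5² / 9² = -4.19929 eV  ← matches
  n = 10:  E = -13.6057 × 5² / 10² = -3.40143 eV
  n = 11:  E = -13.6057 × 5² / 11² = -2.81110 eV

Checking against the measurement of -4.2 eV (2 sig figs), only n = 9 agrees:
E_9 = -4.19929 eV, which rounds to -4.2 eV ✓

Therefore n = 9.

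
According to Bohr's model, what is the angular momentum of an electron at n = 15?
1.5819e-33 J·s (or 15ℏ)

In the Bohr model, angular momentum is quantized:
L = nℏ

where ℏ = h/(2π) = 1.054572e-34 J·s

For n = 15:
L = 15 × 1.054572e-34 J·s
L = 1.5819e-33 J·s

This can also be written as L = 15ℏ.
The angular momentum is an integer multiple of the reduced Planck constant.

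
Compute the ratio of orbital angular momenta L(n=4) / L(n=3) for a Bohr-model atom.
1.333

In the Bohr model, L_n = nℏ, so the ratio is purely the ratio of quantum numbers:

L_4/L_3 = 4ℏ / 3ℏ = 4/3 = 1.333

The angular momentum scales linearly with n.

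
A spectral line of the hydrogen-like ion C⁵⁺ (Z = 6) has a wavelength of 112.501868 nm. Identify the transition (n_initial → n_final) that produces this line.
n = 5 → n = 4

First, find the photon energy from the wavelength (hc = 1239.84 eV·nm):
E = hc/λ = 1239.84 eV·nm / 112.501868 nm = 11.020617 eV

The energy levels of C⁵⁺ satisfy E_n = -13.6057 × 6² / n² eV, so an emission n_i → n_f releases
ΔE = 13.6057 × 6² × (1/n_f² − 1/n_i²) eV.

Setting ΔE equal to the photon energy:
1/n_f² − 1/n_i² = 11.020617 / (13.6057 × 6²) = 0.022500000

Since 1/n_i² must be positive, we need 1/n_f² > 0.022500000, i.e. n_f ≤ 6. For each allowed n_f, solve n_i = (1/n_f² − 0.022500000)^(−1/2) and check whether it is a whole number:
  n_f = 1: 1/n_i² = 1.000000000 − 0.022500000 = 0.977500000 → n_i = 1.011  (not an integer) ✗
  n_f = 2: 1/n_i² = 0.250000000 − 0.022500000 = 0.227500000 → n_i = 2.097  (not an integer) ✗
  n_f = 3: 1/n_i² = 0.111111111 − 0.022500000 = 0.088611111 → n_i = 3.359  (not an integer) ✗
  n_f = 4: 1/n_i² = 0.062500000 − 0.022500000 = 0.040000000 → n_i = 5.000  → integer, n_i = 5 ✓
  n_f = 5: 1/n_i² = 0.040000000 − 0.022500000 = 0.017500000 → n_i = 7.559  (not an integer) ✗
  n_f = 6: 1/n_i² = 0.027777778 − 0.022500000 = 0.005277778 → n_i = 13.765  (not an integer) ✗

Only n_f = 4 gives an integer upper level, n_i = 5.

The transition is from n = 5 to n = 4 (emission).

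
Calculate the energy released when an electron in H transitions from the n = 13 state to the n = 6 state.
0.29743 eV

The energy levels are E_n = -13.6057 eV / n².

Energy at n = 13: E_13 = -13.6057 / 13² = -0.08050710 eV
Energy at n = 6: E_6 = -13.6057 / 6² = -0.37793611 eV

For emission (electron falling to lower state), the photon energy is:
E_photon = E_13 - E_6 = |-0.08050710 - (-0.37793611)|
E_photon = 0.29743 eV

This energy is carried away by the emitted photon.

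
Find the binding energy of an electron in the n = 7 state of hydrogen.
0.2777 eV

The ionization energy is the energy needed to remove the electron completely (n → ∞).

For hydrogen, E_n = -13.6057 eV / n².

At n = 7: E_7 = -13.6057 / 7² = -0.2776673 eV
At n = ∞: E_∞ = 0 eV

Ionization energy = E_∞ - E_7 = 0 - (-0.2776673) = 0.2776673 eV
Ionization energy ≈ 0.2777 eV

This is also called the binding energy of the electron in state n = 7.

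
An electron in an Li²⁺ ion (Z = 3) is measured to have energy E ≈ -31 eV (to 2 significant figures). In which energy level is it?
n = 2

The exact energy levels follow E_n = -13.6057 Z² / n² eV with Z = 3.

The measured value (-31 eV) is reported to only 2 significant figures, so we must test candidate n values and see which one matches to that precision.

Candidate energies:
  n = 1:  E = -13.6057 × 3² / 1² = -122.45130 eV
  n = 2:  E = -13.6057 × 3² / 2² = -30.61283 eV  ← matches
  n = 3:  E = -13.6057 × 3² / 3² = -13.60570 eV
  n = 4:  E = -13.6057 × 3² / 4² = -7.65321 eV

Checking against the measurement of -31 eV (2 sig figs), only n = 2 agrees:
E_2 = -30.61283 eV, which rounds to -31 eV ✓

Therefore n = 2.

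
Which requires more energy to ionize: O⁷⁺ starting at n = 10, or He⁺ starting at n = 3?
O⁷⁺ at n = 10 (E = -8.70765 eV)

Using E_n = -13.6057 Z² / n² eV:

O⁷⁺ (Z = 8) at n = 10:
E = -13.6057 × 8² / 10² = -13.6057 × 64 / 100 = -8.70764800 eV

He⁺ (Z = 2) at n = 3:
E = -13.6057 × 2² / 3² = -13.6057 × 4 / 9 = -6.04697778 eV

Since -8.70764800 eV < -6.04697778 eV,
O⁷⁺ at n = 10 is more tightly bound (requires more energy to ionize).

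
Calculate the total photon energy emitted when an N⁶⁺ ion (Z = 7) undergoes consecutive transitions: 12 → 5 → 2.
162.04011 eV

The energy levels of N⁶⁺ are E_n = -13.6057 × 7² / n² eV.

First transition (12 → 5):
ΔE₁ = |E_5 - E_12|
ΔE₁ = |-26.66717200000 - (-4.62971736111)| = 22.03745464 eV

Second transition (5 → 2):
ΔE₂ = |E_2 - E_5|
ΔE₂ = |-166.66982500000 - (-26.66717200000)| = 140.00265300 eV

Total energy released:
E_total = ΔE₁ + ΔE₂ = 22.03745464 + 140.00265300 = 162.04011 eV

Note: This equals the direct transition 12 → 2: 162.04011 eV ✓
Energy is conserved regardless of the path taken.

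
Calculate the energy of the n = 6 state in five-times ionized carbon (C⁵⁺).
-13.61 eV

For hydrogen-like ions, the energy levels scale with Z²:
E_n = -13.6057 Z² / n² eV

For C⁵⁺ (Z = 6) at n = 6:
E_6 = -13.6057 × 6² / 6²
E_6 = -13.6057 × 36 / 36
E_6 = -489.8052 / 36
E_6 = -13.61 eV

The energy is 36 times more negative than hydrogen at the same n due to the stronger nuclear charge.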